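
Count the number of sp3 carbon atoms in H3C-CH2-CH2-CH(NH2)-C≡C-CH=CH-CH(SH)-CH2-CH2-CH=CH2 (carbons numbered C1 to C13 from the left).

7

C1: sp3 ✓
C2: sp3 ✓
C3: sp3 ✓
C4: sp3 ✓
C5: sp
C6: sp
C7: sp2
C8: sp2
C9: sp3 ✓
C10: sp3 ✓
C11: sp3 ✓
C12: sp2
C13: sp2
C1, C2, C3, C4, C9, C10, C11 → 7 sp3 carbons.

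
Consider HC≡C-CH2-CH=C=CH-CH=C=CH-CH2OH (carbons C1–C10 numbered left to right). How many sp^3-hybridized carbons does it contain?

2

C1: sp
C2: sp
C3: sp3 ✓
C4: sp2
C5: sp
C6: sp2
C7: sp2
C8: sp
C9: sp2
C10: sp3 ✓
C3, C10 → 2 sp3 carbons.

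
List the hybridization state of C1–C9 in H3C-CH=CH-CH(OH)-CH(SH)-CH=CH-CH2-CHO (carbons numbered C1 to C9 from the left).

C1 has 4 σ bonds: steric number 4 → sp3.
C2: 3 σ bonds, plus one π bond — 3 electron domains, sp2.
C3: 3 σ bonds, plus one π bond — 3 electron domains, sp2.
C4: 4 σ bonds; 4 regions of electron density → sp3.
C5 — 4 σ bonds. Steric number 4, so sp3.
C6: 3 σ bonds, plus one π bond — 3 electron domains, sp2.
C7 has 3 σ bonds, plus one π bond: steric number 3 → sp2.
C8 — 4 σ bonds. Steric number 4, so sp3.
C9: 3 σ bonds, plus one π bond — 3 electron domains, sp2.

C1 sp3, C2 sp2, C3 sp2, C4 sp3, C5 sp3, C6 sp2, C7 sp2, C8 sp3, C9 sp2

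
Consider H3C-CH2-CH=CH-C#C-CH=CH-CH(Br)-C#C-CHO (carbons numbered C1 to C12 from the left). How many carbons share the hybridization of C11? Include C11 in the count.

4

C11 is sp (two π bonds).
C1: sp3
C2: sp3
C3: sp2
C4: sp2
C5: sp ✓
C6: sp ✓
C7: sp2
C8: sp2
C9: sp3
C10: sp ✓
C11: sp ✓
C12: sp2
4 carbons are sp.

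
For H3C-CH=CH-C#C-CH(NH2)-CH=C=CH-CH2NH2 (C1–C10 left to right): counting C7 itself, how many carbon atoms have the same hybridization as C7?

4

C7 is sp2 (one π bond).
C1: sp3
C2: sp2 ✓
C3: sp2 ✓
C4: sp
C5: sp
C6: sp3
C7: sp2 ✓
C8: sp
C9: sp2 ✓
C10: sp3
4 carbons are sp2.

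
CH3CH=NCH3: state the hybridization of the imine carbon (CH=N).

The imine carbon (CH=N) is sp2: 3 σ bonds, plus one π bond, 3 electron-density regions.

sp^2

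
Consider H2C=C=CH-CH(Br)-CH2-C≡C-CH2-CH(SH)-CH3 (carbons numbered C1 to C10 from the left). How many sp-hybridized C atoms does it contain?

C1: sp2
C2: sp ✓
C3: sp2
C4: sp3
C5: sp3
C6: sp ✓
C7: sp ✓
C8: sp3
C9: sp3
C10: sp3
C2, C6, C7 → 3 sp carbons.

3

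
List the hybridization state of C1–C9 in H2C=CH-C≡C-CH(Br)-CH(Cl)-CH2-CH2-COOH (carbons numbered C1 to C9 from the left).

C1 sp2, C2 sp2, C3 sp, C4 sp, C5 sp3, C6 sp3, C7 sp3, C8 sp3, C9 sp2

C1: 3 σ bonds, plus one π bond — 3 electron domains, sp2.
C2 is sp2: 3 σ bonds, plus one π bond, 3 electron-density regions.
C3 has 2 σ bonds, plus two π bonds: steric number 2 → sp.
C4: 2 σ bonds, plus two π bonds — 2 electron domains, sp.
C5 has 4 σ bonds: steric number 4 → sp3.
C6: 4 σ bonds; 4 regions of electron density → sp3.
C7 carries 4 σ bonds, giving a steric number of 4, so it is sp3.
C8 has 4 σ bonds: steric number 4 → sp3.
C9: 3 σ bonds, plus one π bond; 3 regions of electron density → sp2.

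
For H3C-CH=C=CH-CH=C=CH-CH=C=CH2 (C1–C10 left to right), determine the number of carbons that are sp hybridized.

C1: sp3
C2: sp2
C3: sp ✓
C4: sp2
C5: sp2
C6: sp ✓
C7: sp2
C8: sp2
C9: sp ✓
C10: sp2
C3, C6, C9 → 3 sp carbons.

3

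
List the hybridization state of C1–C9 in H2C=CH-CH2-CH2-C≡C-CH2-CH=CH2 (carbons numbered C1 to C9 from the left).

C1 carries 3 σ bonds, plus one π bond, giving a steric number of 3, so it is sp2.
C2 — 3 σ bonds, plus one π bond. Steric number 3, so sp2.
C3 (4 σ bonds) has steric number 4: sp3.
C4 has 4 σ bonds: steric number 4 → sp3.
C5 is sp: 2 σ bonds, plus two π bonds, 2 electron-density regions.
C6 is sp: 2 σ bonds, plus two π bonds, 2 electron-density regions.
C7: 4 σ bonds — 4 electron domains, sp3.
C8 is sp2: 3 σ bonds, plus one π bond, 3 electron-density regions.
C9 (3 σ bonds, plus one π bond) has steric number 3: sp2.

C1 sp2, C2 sp2, C3 sp3, C4 sp3, C5 sp, C6 sp, C7 sp3, C8 sp2, C9 sp2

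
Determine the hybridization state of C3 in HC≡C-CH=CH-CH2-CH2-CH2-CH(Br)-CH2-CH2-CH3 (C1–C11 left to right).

sp²

C3 (3 σ bonds, plus one π bond) has steric number 3: sp2.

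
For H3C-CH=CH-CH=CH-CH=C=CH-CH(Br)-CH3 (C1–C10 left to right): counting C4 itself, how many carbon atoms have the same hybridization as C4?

C4 is sp2 (one π bond).
C1: sp3
C2: sp2 ✓
C3: sp2 ✓
C4: sp2 ✓
C5: sp2 ✓
C6: sp2 ✓
C7: sp
C8: sp2 ✓
C9: sp3
C10: sp3
6 carbons are sp2.

6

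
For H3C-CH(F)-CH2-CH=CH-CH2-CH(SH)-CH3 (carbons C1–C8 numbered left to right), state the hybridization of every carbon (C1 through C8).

C1 sp3, C2 sp3, C3 sp3, C4 sp2, C5 sp2, C6 sp3, C7 sp3, C8 sp3

C1 is sp3: 4 σ bonds, 4 electron-density regions.
C2 is sp3: 4 σ bonds, 4 electron-density regions.
C3 has 4 σ bonds: steric number 4 → sp3.
C4 — 3 σ bonds, plus one π bond. Steric number 3, so sp2.
C5: 3 σ bonds, plus one π bond — 3 electron domains, sp2.
C6: 4 σ bonds; 4 regions of electron density → sp3.
C7 has 4 σ bonds: steric number 4 → sp3.
C8 is sp3: 4 σ bonds, 4 electron-density regions.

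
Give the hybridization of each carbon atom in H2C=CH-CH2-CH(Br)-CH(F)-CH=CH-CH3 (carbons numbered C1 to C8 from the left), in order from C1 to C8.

C1 has 3 σ bonds, plus one π bond: steric number 3 → sp2.
C2: 3 σ bonds, plus one π bond — 3 electron domains, sp2.
C3 carries 4 σ bonds, giving a steric number of 4, so it is sp3.
C4 is sp3: 4 σ bonds, 4 electron-density regions.
C5 carries 4 σ bonds, giving a steric number of 4, so it is sp3.
C6 (3 σ bonds, plus one π bond) has steric number 3: sp2.
C7 has 3 σ bonds, plus one π bond: steric number 3 → sp2.
C8: 4 σ bonds; 4 regions of electron density → sp3.

C1 sp2, C2 sp2, C3 sp3, C4 sp3, C5 sp3, C6 sp2, C7 sp2, C8 sp3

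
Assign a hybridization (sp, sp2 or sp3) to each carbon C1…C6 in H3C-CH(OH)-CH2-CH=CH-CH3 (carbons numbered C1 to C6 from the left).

C1 — 4 σ bonds. Steric number 4, so sp3.
C2 (4 σ bonds) has steric number 4: sp3.
C3: 4 σ bonds — 4 electron domains, sp3.
C4 has 3 σ bonds, plus one π bond: steric number 3 → sp2.
C5 (3 σ bonds, plus one π bond) has steric number 3: sp2.
C6 (4 σ bonds) has steric number 4: sp3.

C1 sp3, C2 sp3, C3 sp3, C4 sp2, C5 sp2, C6 sp3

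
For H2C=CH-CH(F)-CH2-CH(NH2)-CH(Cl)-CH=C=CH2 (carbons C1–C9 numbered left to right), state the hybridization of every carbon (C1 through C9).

C1 sp2, C2 sp2, C3 sp3, C4 sp3, C5 sp3, C6 sp3, C7 sp2, C8 sp, C9 sp2

C1: 3 σ bonds, plus one π bond; 3 regions of electron density → sp2.
C2 has 3 σ bonds, plus one π bond: steric number 3 → sp2.
C3 (4 σ bonds) has steric number 4: sp3.
C4: 4 σ bonds — 4 electron domains, sp3.
C5 (4 σ bonds) has steric number 4: sp3.
C6: 4 σ bonds; 4 regions of electron density → sp3.
C7 has 3 σ bonds, plus one π bond: steric number 3 → sp2.
C8: 2 σ bonds, plus two π bonds — 2 electron domains, sp.
C9 is sp2: 3 σ bonds, plus one π bond, 3 electron-density regions.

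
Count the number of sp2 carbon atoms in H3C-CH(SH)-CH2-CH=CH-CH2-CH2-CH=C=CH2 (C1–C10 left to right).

4

C1: sp3
C2: sp3
C3: sp3
C4: sp2 ✓
C5: sp2 ✓
C6: sp3
C7: sp3
C8: sp2 ✓
C9: sp
C10: sp2 ✓
C4, C5, C8, C10 → 4 sp2 carbons.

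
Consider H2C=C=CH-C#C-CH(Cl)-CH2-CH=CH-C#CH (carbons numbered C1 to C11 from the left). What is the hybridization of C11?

C11 — 2 σ bonds, plus two π bonds. Steric number 2, so sp.

sp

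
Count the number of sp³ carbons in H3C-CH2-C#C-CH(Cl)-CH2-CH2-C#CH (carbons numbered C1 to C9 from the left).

C1: sp3 ✓
C2: sp3 ✓
C3: sp
C4: sp
C5: sp3 ✓
C6: sp3 ✓
C7: sp3 ✓
C8: sp
C9: sp
C1, C2, C5, C6, C7 → 5 sp3 carbons.

5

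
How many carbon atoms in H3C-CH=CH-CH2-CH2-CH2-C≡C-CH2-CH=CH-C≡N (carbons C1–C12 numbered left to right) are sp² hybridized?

4

C1: sp3
C2: sp2 ✓
C3: sp2 ✓
C4: sp3
C5: sp3
C6: sp3
C7: sp
C8: sp
C9: sp3
C10: sp2 ✓
C11: sp2 ✓
C12: sp
C2, C3, C10, C11 → 4 sp2 carbons.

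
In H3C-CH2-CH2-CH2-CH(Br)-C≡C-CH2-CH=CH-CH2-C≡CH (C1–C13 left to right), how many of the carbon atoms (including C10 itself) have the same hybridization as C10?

C10 is sp2 (one π bond).
C1: sp3
C2: sp3
C3: sp3
C4: sp3
C5: sp3
C6: sp
C7: sp
C8: sp3
C9: sp2 ✓
C10: sp2 ✓
C11: sp3
C12: sp
C13: sp
2 carbons are sp2.

2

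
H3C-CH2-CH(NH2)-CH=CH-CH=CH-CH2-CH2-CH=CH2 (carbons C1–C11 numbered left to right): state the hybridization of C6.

C6 is sp2: 3 σ bonds, plus one π bond, 3 electron-density regions.

sp2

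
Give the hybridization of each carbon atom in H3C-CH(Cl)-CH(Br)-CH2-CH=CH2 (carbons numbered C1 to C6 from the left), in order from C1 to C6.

C1 is sp3: 4 σ bonds, 4 electron-density regions.
C2: 4 σ bonds; 4 regions of electron density → sp3.
C3 has 4 σ bonds: steric number 4 → sp3.
C4 carries 4 σ bonds, giving a steric number of 4, so it is sp3.
C5 is sp2: 3 σ bonds, plus one π bond, 3 electron-density regions.
C6 carries 3 σ bonds, plus one π bond, giving a steric number of 3, so it is sp2.

C1 sp3, C2 sp3, C3 sp3, C4 sp3, C5 sp2, C6 sp2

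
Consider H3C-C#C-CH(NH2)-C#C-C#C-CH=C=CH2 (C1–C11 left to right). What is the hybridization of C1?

C1 has 4 σ bonds: steric number 4 → sp3.

sp3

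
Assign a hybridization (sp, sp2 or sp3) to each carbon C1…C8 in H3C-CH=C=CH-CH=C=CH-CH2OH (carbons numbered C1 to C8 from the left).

C1 (4 σ bonds) has steric number 4: sp3.
C2 (3 σ bonds, plus one π bond) has steric number 3: sp2.
C3: 2 σ bonds, plus two π bonds; 2 regions of electron density → sp.
C4: 3 σ bonds, plus one π bond; 3 regions of electron density → sp2.
C5 (3 σ bonds, plus one π bond) has steric number 3: sp2.
C6 is sp: 2 σ bonds, plus two π bonds, 2 electron-density regions.
C7 carries 3 σ bonds, plus one π bond, giving a steric number of 3, so it is sp2.
C8 — 4 σ bonds. Steric number 4, so sp3.

C1 sp3, C2 sp2, C3 sp, C4 sp2, C5 sp2, C6 sp, C7 sp2, C8 sp3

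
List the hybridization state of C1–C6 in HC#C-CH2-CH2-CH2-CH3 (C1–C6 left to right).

C1 sp, C2 sp, C3 sp3, C4 sp3, C5 sp3, C6 sp3

C1 is sp: 2 σ bonds, plus two π bonds, 2 electron-density regions.
C2: 2 σ bonds, plus two π bonds — 2 electron domains, sp.
C3 is sp3: 4 σ bonds, 4 electron-density regions.
C4 carries 4 σ bonds, giving a steric number of 4, so it is sp3.
C5 (4 σ bonds) has steric number 4: sp3.
C6 — 4 σ bonds. Steric number 4, so sp3.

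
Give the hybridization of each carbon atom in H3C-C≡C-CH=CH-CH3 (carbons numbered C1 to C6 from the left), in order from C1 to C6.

C1 carries 4 σ bonds, giving a steric number of 4, so it is sp3.
C2: 2 σ bonds, plus two π bonds; 2 regions of electron density → sp.
C3: 2 σ bonds, plus two π bonds; 2 regions of electron density → sp.
C4 (3 σ bonds, plus one π bond) has steric number 3: sp2.
C5 carries 3 σ bonds, plus one π bond, giving a steric number of 3, so it is sp2.
C6 — 4 σ bonds. Steric number 4, so sp3.

C1 sp3, C2 sp, C3 sp, C4 sp2, C5 sp2, C6 sp3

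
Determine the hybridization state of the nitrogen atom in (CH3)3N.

sp^3

The nitrogen atom — 3 σ bonds and 1 lone pair. Steric number 4, so sp3.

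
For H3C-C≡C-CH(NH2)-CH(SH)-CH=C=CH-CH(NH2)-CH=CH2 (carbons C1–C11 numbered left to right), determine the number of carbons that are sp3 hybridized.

C1: sp3 ✓
C2: sp
C3: sp
C4: sp3 ✓
C5: sp3 ✓
C6: sp2
C7: sp
C8: sp2
C9: sp3 ✓
C10: sp2
C11: sp2
C1, C4, C5, C9 → 4 sp3 carbons.

4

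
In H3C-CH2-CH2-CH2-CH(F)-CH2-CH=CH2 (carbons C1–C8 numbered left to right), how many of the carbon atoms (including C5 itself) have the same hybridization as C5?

C5 is sp3 (only σ bonds).
C1: sp3 ✓
C2: sp3 ✓
C3: sp3 ✓
C4: sp3 ✓
C5: sp3 ✓
C6: sp3 ✓
C7: sp2
C8: sp2
6 carbons are sp3.

6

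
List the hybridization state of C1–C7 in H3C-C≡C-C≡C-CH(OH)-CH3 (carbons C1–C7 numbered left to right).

C1 is sp3: 4 σ bonds, 4 electron-density regions.
C2 has 2 σ bonds, plus two π bonds: steric number 2 → sp.
C3 (2 σ bonds, plus two π bonds) has steric number 2: sp.
C4: 2 σ bonds, plus two π bonds; 2 regions of electron density → sp.
C5 has 2 σ bonds, plus two π bonds: steric number 2 → sp.
C6: 4 σ bonds; 4 regions of electron density → sp3.
C7 — 4 σ bonds. Steric number 4, so sp3.

C1 sp3, C2 sp, C3 sp, C4 sp, C5 sp, C6 sp3, C7 sp3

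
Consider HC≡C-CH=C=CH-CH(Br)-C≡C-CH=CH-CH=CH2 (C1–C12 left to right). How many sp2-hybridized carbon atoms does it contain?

6

C1: sp
C2: sp
C3: sp2 ✓
C4: sp
C5: sp2 ✓
C6: sp3
C7: sp
C8: sp
C9: sp2 ✓
C10: sp2 ✓
C11: sp2 ✓
C12: sp2 ✓
C3, C5, C9, C10, C11, C12 → 6 sp2 carbons.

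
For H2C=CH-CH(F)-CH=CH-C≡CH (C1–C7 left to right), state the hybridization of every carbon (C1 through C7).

C1: 3 σ bonds, plus one π bond — 3 electron domains, sp2.
C2: 3 σ bonds, plus one π bond; 3 regions of electron density → sp2.
C3 is sp3: 4 σ bonds, 4 electron-density regions.
C4 (3 σ bonds, plus one π bond) has steric number 3: sp2.
C5 carries 3 σ bonds, plus one π bond, giving a steric number of 3, so it is sp2.
C6 (2 σ bonds, plus two π bonds) has steric number 2: sp.
C7 has 2 σ bonds, plus two π bonds: steric number 2 → sp.

C1 sp2, C2 sp2, C3 sp3, C4 sp2, C5 sp2, C6 sp, C7 sp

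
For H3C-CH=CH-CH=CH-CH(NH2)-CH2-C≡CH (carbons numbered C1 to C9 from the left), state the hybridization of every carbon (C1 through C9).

C1 sp3, C2 sp2, C3 sp2, C4 sp2, C5 sp2, C6 sp3, C7 sp3, C8 sp, C9 sp

C1 carries 4 σ bonds, giving a steric number of 4, so it is sp3.
C2 is sp2: 3 σ bonds, plus one π bond, 3 electron-density regions.
C3 (3 σ bonds, plus one π bond) has steric number 3: sp2.
C4 is sp2: 3 σ bonds, plus one π bond, 3 electron-density regions.
C5 (3 σ bonds, plus one π bond) has steric number 3: sp2.
C6: 4 σ bonds — 4 electron domains, sp3.
C7 carries 4 σ bonds, giving a steric number of 4, so it is sp3.
C8 — 2 σ bonds, plus two π bonds. Steric number 2, so sp.
C9: 2 σ bonds, plus two π bonds — 2 electron domains, sp.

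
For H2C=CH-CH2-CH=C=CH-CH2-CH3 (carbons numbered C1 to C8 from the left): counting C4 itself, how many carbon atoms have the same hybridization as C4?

C4 is sp2 (one π bond).
C1: sp2 ✓
C2: sp2 ✓
C3: sp3
C4: sp2 ✓
C5: sp
C6: sp2 ✓
C7: sp3
C8: sp3
4 carbons are sp2.

4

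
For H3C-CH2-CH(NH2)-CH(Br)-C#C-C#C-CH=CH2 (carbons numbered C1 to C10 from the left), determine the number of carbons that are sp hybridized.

C1: sp3
C2: sp3
C3: sp3
C4: sp3
C5: sp ✓
C6: sp ✓
C7: sp ✓
C8: sp ✓
C9: sp2
C10: sp2
C5, C6, C7, C8 → 4 sp carbons.

4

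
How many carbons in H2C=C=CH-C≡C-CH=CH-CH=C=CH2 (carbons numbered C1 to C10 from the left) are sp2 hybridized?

C1: sp2 ✓
C2: sp
C3: sp2 ✓
C4: sp
C5: sp
C6: sp2 ✓
C7: sp2 ✓
C8: sp2 ✓
C9: sp
C10: sp2 ✓
C1, C3, C6, C7, C8, C10 → 6 sp2 carbons.

6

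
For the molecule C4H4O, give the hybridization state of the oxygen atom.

sp2

One O lone pair is in the aromatic π system (p orbital), the other is in an sp2 hybrid in the ring plane; O has two σ bonds + one in-plane lone pair → sp2.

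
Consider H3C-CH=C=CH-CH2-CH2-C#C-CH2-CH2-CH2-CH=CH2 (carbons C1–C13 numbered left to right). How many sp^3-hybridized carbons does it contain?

6

C1: sp3 ✓
C2: sp2
C3: sp
C4: sp2
C5: sp3 ✓
C6: sp3 ✓
C7: sp
C8: sp
C9: sp3 ✓
C10: sp3 ✓
C11: sp3 ✓
C12: sp2
C13: sp2
C1, C5, C6, C9, C10, C11 → 6 sp3 carbons.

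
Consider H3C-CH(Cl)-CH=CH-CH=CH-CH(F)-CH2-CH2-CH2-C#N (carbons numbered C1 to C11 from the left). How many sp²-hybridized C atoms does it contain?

4

C1: sp3
C2: sp3
C3: sp2 ✓
C4: sp2 ✓
C5: sp2 ✓
C6: sp2 ✓
C7: sp3
C8: sp3
C9: sp3
C10: sp3
C11: sp
C3, C4, C5, C6 → 4 sp2 carbons.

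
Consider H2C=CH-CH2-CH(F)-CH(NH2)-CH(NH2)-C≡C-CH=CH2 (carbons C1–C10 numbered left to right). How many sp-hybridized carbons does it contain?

C1: sp2
C2: sp2
C3: sp3
C4: sp3
C5: sp3
C6: sp3
C7: sp ✓
C8: sp ✓
C9: sp2
C10: sp2
C7, C8 → 2 sp carbons.

2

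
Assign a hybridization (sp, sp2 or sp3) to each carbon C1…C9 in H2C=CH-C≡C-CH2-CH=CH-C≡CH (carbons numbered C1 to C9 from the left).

C1 (3 σ bonds, plus one π bond) has steric number 3: sp2.
C2 — 3 σ bonds, plus one π bond. Steric number 3, so sp2.
C3 is sp: 2 σ bonds, plus two π bonds, 2 electron-density regions.
C4: 2 σ bonds, plus two π bonds — 2 electron domains, sp.
C5 — 4 σ bonds. Steric number 4, so sp3.
C6 — 3 σ bonds, plus one π bond. Steric number 3, so sp2.
C7 (3 σ bonds, plus one π bond) has steric number 3: sp2.
C8 (2 σ bonds, plus two π bonds) has steric number 2: sp.
C9 carries 2 σ bonds, plus two π bonds, giving a steric number of 2, so it is sp.

C1 sp2, C2 sp2, C3 sp, C4 sp, C5 sp3, C6 sp2, C7 sp2, C8 sp, C9 sp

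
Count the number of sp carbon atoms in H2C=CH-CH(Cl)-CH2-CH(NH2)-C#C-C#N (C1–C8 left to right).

3

C1: sp2
C2: sp2
C3: sp3
C4: sp3
C5: sp3
C6: sp ✓
C7: sp ✓
C8: sp ✓
C6, C7, C8 → 3 sp carbons.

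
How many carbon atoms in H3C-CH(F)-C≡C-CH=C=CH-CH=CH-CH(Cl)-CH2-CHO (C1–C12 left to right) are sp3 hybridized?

4

C1: sp3 ✓
C2: sp3 ✓
C3: sp
C4: sp
C5: sp2
C6: sp
C7: sp2
C8: sp2
C9: sp2
C10: sp3 ✓
C11: sp3 ✓
C12: sp2
C1, C2, C10, C11 → 4 sp3 carbons.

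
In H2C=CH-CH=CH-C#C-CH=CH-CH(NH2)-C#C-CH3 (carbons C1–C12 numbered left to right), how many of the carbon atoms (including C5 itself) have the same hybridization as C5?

4

C5 is sp (two π bonds).
C1: sp2
C2: sp2
C3: sp2
C4: sp2
C5: sp ✓
C6: sp ✓
C7: sp2
C8: sp2
C9: sp3
C10: sp ✓
C11: sp ✓
C12: sp3
4 carbons are sp.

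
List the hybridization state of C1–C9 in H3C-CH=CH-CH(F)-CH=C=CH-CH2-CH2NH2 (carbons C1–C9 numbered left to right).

C1 sp3, C2 sp2, C3 sp2, C4 sp3, C5 sp2, C6 sp, C7 sp2, C8 sp3, C9 sp3

C1 has 4 σ bonds: steric number 4 → sp3.
C2 has 3 σ bonds, plus one π bond: steric number 3 → sp2.
C3 is sp2: 3 σ bonds, plus one π bond, 3 electron-density regions.
C4: 4 σ bonds — 4 electron domains, sp3.
C5: 3 σ bonds, plus one π bond — 3 electron domains, sp2.
C6: 2 σ bonds, plus two π bonds; 2 regions of electron density → sp.
C7 (3 σ bonds, plus one π bond) has steric number 3: sp2.
C8 (4 σ bonds) has steric number 4: sp3.
C9 (4 σ bonds) has steric number 4: sp3.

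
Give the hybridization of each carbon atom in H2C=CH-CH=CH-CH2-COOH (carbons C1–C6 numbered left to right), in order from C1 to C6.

C1 — 3 σ bonds, plus one π bond. Steric number 3, so sp2.
C2 is sp2: 3 σ bonds, plus one π bond, 3 electron-density regions.
C3 — 3 σ bonds, plus one π bond. Steric number 3, so sp2.
C4 has 3 σ bonds, plus one π bond: steric number 3 → sp2.
C5 is sp3: 4 σ bonds, 4 electron-density regions.
C6: 3 σ bonds, plus one π bond — 3 electron domains, sp2.

C1 sp2, C2 sp2, C3 sp2, C4 sp2, C5 sp3, C6 sp2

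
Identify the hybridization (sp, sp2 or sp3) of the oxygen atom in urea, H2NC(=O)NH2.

The oxygen atom — 1 σ bond and 2 lone pairs, plus one π bond. Steric number 3, so sp2.

sp^2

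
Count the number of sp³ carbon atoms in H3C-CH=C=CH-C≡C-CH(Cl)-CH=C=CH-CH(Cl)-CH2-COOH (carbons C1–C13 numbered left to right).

C1: sp3 ✓
C2: sp2
C3: sp
C4: sp2
C5: sp
C6: sp
C7: sp3 ✓
C8: sp2
C9: sp
C10: sp2
C11: sp3 ✓
C12: sp3 ✓
C13: sp2
C1, C7, C11, C12 → 4 sp3 carbons.

4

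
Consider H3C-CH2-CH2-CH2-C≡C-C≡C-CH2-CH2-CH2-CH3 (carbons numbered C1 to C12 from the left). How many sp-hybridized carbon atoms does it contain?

C1: sp3
C2: sp3
C3: sp3
C4: sp3
C5: sp ✓
C6: sp ✓
C7: sp ✓
C8: sp ✓
C9: sp3
C10: sp3
C11: sp3
C12: sp3
C5, C6, C7, C8 → 4 sp carbons.

4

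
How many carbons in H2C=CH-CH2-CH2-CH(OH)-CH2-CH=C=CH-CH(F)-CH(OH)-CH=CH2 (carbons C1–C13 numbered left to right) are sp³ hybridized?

C1: sp2
C2: sp2
C3: sp3 ✓
C4: sp3 ✓
C5: sp3 ✓
C6: sp3 ✓
C7: sp2
C8: sp
C9: sp2
C10: sp3 ✓
C11: sp3 ✓
C12: sp2
C13: sp2
C3, C4, C5, C6, C10, C11 → 6 sp3 carbons.

6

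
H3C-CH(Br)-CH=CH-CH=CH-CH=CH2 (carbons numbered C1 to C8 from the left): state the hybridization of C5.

sp^2

C5 carries 3 σ bonds, plus one π bond, giving a steric number of 3, so it is sp2.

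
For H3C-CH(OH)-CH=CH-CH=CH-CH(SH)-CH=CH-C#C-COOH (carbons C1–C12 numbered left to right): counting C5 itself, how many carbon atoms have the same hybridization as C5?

7

C5 is sp2 (one π bond).
C1: sp3
C2: sp3
C3: sp2 ✓
C4: sp2 ✓
C5: sp2 ✓
C6: sp2 ✓
C7: sp3
C8: sp2 ✓
C9: sp2 ✓
C10: sp
C11: sp
C12: sp2 ✓
7 carbons are sp2.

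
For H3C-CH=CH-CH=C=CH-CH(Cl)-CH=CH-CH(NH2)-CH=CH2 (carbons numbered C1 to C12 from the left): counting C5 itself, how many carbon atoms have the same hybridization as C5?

C5 is sp (two π bonds).
C1: sp3
C2: sp2
C3: sp2
C4: sp2
C5: sp ✓
C6: sp2
C7: sp3
C8: sp2
C9: sp2
C10: sp3
C11: sp2
C12: sp2
1 carbon is sp.

1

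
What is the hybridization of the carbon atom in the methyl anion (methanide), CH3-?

Three σ bonds + one lone pair = steric number 4 → sp3, pyramidal.

sp3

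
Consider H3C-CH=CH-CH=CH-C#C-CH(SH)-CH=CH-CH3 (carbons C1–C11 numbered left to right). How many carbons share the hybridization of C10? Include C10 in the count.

6

C10 is sp2 (one π bond).
C1: sp3
C2: sp2 ✓
C3: sp2 ✓
C4: sp2 ✓
C5: sp2 ✓
C6: sp
C7: sp
C8: sp3
C9: sp2 ✓
C10: sp2 ✓
C11: sp3
6 carbons are sp2.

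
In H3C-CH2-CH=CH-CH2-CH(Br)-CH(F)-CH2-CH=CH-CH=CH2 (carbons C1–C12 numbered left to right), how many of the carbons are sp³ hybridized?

6

C1: sp3 ✓
C2: sp3 ✓
C3: sp2
C4: sp2
C5: sp3 ✓
C6: sp3 ✓
C7: sp3 ✓
C8: sp3 ✓
C9: sp2
C10: sp2
C11: sp2
C12: sp2
C1, C2, C5, C6, C7, C8 → 6 sp3 carbons.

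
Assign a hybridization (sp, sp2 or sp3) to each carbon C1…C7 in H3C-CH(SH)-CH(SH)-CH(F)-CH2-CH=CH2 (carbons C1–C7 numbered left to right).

C1: 4 σ bonds; 4 regions of electron density → sp3.
C2 carries 4 σ bonds, giving a steric number of 4, so it is sp3.
C3 has 4 σ bonds: steric number 4 → sp3.
C4 — 4 σ bonds. Steric number 4, so sp3.
C5 — 4 σ bonds. Steric number 4, so sp3.
C6: 3 σ bonds, plus one π bond — 3 electron domains, sp2.
C7 has 3 σ bonds, plus one π bond: steric number 3 → sp2.

C1 sp3, C2 sp3, C3 sp3, C4 sp3, C5 sp3, C6 sp2, C7 sp2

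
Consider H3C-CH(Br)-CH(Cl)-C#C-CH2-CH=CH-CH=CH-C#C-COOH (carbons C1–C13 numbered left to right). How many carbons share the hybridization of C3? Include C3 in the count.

C3 is sp3 (only σ bonds).
C1: sp3 ✓
C2: sp3 ✓
C3: sp3 ✓
C4: sp
C5: sp
C6: sp3 ✓
C7: sp2
C8: sp2
C9: sp2
C10: sp2
C11: sp
C12: sp
C13: sp2
4 carbons are sp3.

4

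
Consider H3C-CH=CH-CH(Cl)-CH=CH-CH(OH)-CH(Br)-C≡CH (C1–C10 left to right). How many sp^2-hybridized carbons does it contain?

C1: sp3
C2: sp2 ✓
C3: sp2 ✓
C4: sp3
C5: sp2 ✓
C6: sp2 ✓
C7: sp3
C8: sp3
C9: sp
C10: sp
C2, C3, C5, C6 → 4 sp2 carbons.

4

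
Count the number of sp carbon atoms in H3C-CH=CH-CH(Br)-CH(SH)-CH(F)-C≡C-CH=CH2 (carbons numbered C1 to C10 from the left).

C1: sp3
C2: sp2
C3: sp2
C4: sp3
C5: sp3
C6: sp3
C7: sp ✓
C8: sp ✓
C9: sp2
C10: sp2
C7, C8 → 2 sp carbons.

2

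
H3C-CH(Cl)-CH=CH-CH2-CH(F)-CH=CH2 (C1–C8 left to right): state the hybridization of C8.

C8 has 3 σ bonds, plus one π bond: steric number 3 → sp2.

sp^2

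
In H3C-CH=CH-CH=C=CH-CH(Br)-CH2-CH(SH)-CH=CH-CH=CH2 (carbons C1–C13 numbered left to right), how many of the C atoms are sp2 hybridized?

8

C1: sp3
C2: sp2 ✓
C3: sp2 ✓
C4: sp2 ✓
C5: sp
C6: sp2 ✓
C7: sp3
C8: sp3
C9: sp3
C10: sp2 ✓
C11: sp2 ✓
C12: sp2 ✓
C13: sp2 ✓
C2, C3, C4, C6, C10, C11, C12, C13 → 8 sp2 carbons.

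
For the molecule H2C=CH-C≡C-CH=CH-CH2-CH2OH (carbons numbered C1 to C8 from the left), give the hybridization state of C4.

C4 carries 2 σ bonds, plus two π bonds, giving a steric number of 2, so it is sp.

sp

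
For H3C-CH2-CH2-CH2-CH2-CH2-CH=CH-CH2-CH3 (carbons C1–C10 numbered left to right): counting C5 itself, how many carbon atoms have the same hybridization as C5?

8

C5 is sp3 (only σ bonds).
C1: sp3 ✓
C2: sp3 ✓
C3: sp3 ✓
C4: sp3 ✓
C5: sp3 ✓
C6: sp3 ✓
C7: sp2
C8: sp2
C9: sp3 ✓
C10: sp3 ✓
8 carbons are sp3.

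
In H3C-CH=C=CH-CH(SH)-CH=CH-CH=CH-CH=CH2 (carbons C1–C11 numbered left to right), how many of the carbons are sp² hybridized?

C1: sp3
C2: sp2 ✓
C3: sp
C4: sp2 ✓
C5: sp3
C6: sp2 ✓
C7: sp2 ✓
C8: sp2 ✓
C9: sp2 ✓
C10: sp2 ✓
C11: sp2 ✓
C2, C4, C6, C7, C8, C9, C10, C11 → 8 sp2 carbons.

8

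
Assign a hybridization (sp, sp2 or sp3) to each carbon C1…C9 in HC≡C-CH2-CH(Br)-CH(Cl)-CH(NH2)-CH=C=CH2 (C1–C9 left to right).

C1 sp, C2 sp, C3 sp3, C4 sp3, C5 sp3, C6 sp3, C7 sp2, C8 sp, C9 sp2

C1 (2 σ bonds, plus two π bonds) has steric number 2: sp.
C2 — 2 σ bonds, plus two π bonds. Steric number 2, so sp.
C3 (4 σ bonds) has steric number 4: sp3.
C4: 4 σ bonds — 4 electron domains, sp3.
C5 has 4 σ bonds: steric number 4 → sp3.
C6: 4 σ bonds — 4 electron domains, sp3.
C7 — 3 σ bonds, plus one π bond. Steric number 3, so sp2.
C8: 2 σ bonds, plus two π bonds; 2 regions of electron density → sp.
C9 carries 3 σ bonds, plus one π bond, giving a steric number of 3, so it is sp2.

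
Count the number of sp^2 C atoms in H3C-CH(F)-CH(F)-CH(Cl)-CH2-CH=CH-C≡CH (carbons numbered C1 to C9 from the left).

2

C1: sp3
C2: sp3
C3: sp3
C4: sp3
C5: sp3
C6: sp2 ✓
C7: sp2 ✓
C8: sp
C9: sp
C6, C7 → 2 sp2 carbons.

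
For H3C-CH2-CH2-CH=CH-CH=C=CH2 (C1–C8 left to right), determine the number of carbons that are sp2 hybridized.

4

C1: sp3
C2: sp3
C3: sp3
C4: sp2 ✓
C5: sp2 ✓
C6: sp2 ✓
C7: sp
C8: sp2 ✓
C4, C5, C6, C8 → 4 sp2 carbons.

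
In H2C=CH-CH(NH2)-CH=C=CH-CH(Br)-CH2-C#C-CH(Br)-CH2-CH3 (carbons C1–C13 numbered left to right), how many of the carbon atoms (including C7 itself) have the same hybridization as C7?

6

C7 is sp3 (only σ bonds).
C1: sp2
C2: sp2
C3: sp3 ✓
C4: sp2
C5: sp
C6: sp2
C7: sp3 ✓
C8: sp3 ✓
C9: sp
C10: sp
C11: sp3 ✓
C12: sp3 ✓
C13: sp3 ✓
6 carbons are sp3.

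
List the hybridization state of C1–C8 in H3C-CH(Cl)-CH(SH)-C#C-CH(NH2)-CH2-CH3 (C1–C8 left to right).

C1 sp3, C2 sp3, C3 sp3, C4 sp, C5 sp, C6 sp3, C7 sp3, C8 sp3

C1 (4 σ bonds) has steric number 4: sp3.
C2 (4 σ bonds) has steric number 4: sp3.
C3 has 4 σ bonds: steric number 4 → sp3.
C4 is sp: 2 σ bonds, plus two π bonds, 2 electron-density regions.
C5: 2 σ bonds, plus two π bonds — 2 electron domains, sp.
C6: 4 σ bonds — 4 electron domains, sp3.
C7 — 4 σ bonds. Steric number 4, so sp3.
C8: 4 σ bonds; 4 regions of electron density → sp3.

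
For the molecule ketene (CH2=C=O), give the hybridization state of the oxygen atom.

The oxygen atom has 1 σ bond and 2 lone pairs, plus one π bond: steric number 3 → sp2.

sp2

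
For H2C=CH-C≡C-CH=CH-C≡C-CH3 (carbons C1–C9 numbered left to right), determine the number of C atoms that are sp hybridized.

4

C1: sp2
C2: sp2
C3: sp ✓
C4: sp ✓
C5: sp2
C6: sp2
C7: sp ✓
C8: sp ✓
C9: sp3
C3, C4, C7, C8 → 4 sp carbons.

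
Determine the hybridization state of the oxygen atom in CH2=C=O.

sp²

The oxygen atom is sp2: 1 σ bond and 2 lone pairs, plus one π bond, 3 electron-density regions.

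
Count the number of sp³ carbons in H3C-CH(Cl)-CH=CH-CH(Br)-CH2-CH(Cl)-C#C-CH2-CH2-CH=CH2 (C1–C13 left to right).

C1: sp3 ✓
C2: sp3 ✓
C3: sp2
C4: sp2
C5: sp3 ✓
C6: sp3 ✓
C7: sp3 ✓
C8: sp
C9: sp
C10: sp3 ✓
C11: sp3 ✓
C12: sp2
C13: sp2
C1, C2, C5, C6, C7, C10, C11 → 7 sp3 carbons.

7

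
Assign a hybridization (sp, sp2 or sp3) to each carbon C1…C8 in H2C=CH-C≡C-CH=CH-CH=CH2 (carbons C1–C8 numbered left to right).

C1 sp2, C2 sp2, C3 sp, C4 sp, C5 sp2, C6 sp2, C7 sp2, C8 sp2

C1: 3 σ bonds, plus one π bond — 3 electron domains, sp2.
C2 — 3 σ bonds, plus one π bond. Steric number 3, so sp2.
C3 is sp: 2 σ bonds, plus two π bonds, 2 electron-density regions.
C4: 2 σ bonds, plus two π bonds; 2 regions of electron density → sp.
C5: 3 σ bonds, plus one π bond — 3 electron domains, sp2.
C6 — 3 σ bonds, plus one π bond. Steric number 3, so sp2.
C7 carries 3 σ bonds, plus one π bond, giving a steric number of 3, so it is sp2.
C8 carries 3 σ bonds, plus one π bond, giving a steric number of 3, so it is sp2.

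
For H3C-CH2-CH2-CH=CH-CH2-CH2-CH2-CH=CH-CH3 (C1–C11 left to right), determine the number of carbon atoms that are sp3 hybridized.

C1: sp3 ✓
C2: sp3 ✓
C3: sp3 ✓
C4: sp2
C5: sp2
C6: sp3 ✓
C7: sp3 ✓
C8: sp3 ✓
C9: sp2
C10: sp2
C11: sp3 ✓
C1, C2, C3, C6, C7, C8, C11 → 7 sp3 carbons.

7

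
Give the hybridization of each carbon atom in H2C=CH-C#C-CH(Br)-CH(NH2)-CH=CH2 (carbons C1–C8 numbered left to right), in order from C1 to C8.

C1 (3 σ bonds, plus one π bond) has steric number 3: sp2.
C2 (3 σ bonds, plus one π bond) has steric number 3: sp2.
C3 carries 2 σ bonds, plus two π bonds, giving a steric number of 2, so it is sp.
C4 — 2 σ bonds, plus two π bonds. Steric number 2, so sp.
C5: 4 σ bonds — 4 electron domains, sp3.
C6 (4 σ bonds) has steric number 4: sp3.
C7 has 3 σ bonds, plus one π bond: steric number 3 → sp2.
C8 carries 3 σ bonds, plus one π bond, giving a steric number of 3, so it is sp2.

C1 sp2, C2 sp2, C3 sp, C4 sp, C5 sp3, C6 sp3, C7 sp2, C8 sp2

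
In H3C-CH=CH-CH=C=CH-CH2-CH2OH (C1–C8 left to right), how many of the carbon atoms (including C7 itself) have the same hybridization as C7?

C7 is sp3 (only σ bonds).
C1: sp3 ✓
C2: sp2
C3: sp2
C4: sp2
C5: sp
C6: sp2
C7: sp3 ✓
C8: sp3 ✓
3 carbons are sp3.

3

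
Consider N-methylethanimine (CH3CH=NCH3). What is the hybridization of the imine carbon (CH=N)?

sp2

The imine carbon (CH=N): 3 σ bonds, plus one π bond; 3 regions of electron density → sp2.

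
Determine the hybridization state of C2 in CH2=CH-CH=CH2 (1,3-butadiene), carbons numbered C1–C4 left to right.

sp²

C2 carries 3 σ bonds, plus one π bond, giving a steric number of 3, so it is sp2.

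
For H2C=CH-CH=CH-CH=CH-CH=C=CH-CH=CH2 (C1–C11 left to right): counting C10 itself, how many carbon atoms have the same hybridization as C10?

C10 is sp2 (one π bond).
C1: sp2 ✓
C2: sp2 ✓
C3: sp2 ✓
C4: sp2 ✓
C5: sp2 ✓
C6: sp2 ✓
C7: sp2 ✓
C8: sp
C9: sp2 ✓
C10: sp2 ✓
C11: sp2 ✓
10 carbons are sp2.

10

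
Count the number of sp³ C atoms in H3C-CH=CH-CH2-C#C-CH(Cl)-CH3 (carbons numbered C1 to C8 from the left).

C1: sp3 ✓
C2: sp2
C3: sp2
C4: sp3 ✓
C5: sp
C6: sp
C7: sp3 ✓
C8: sp3 ✓
C1, C4, C7, C8 → 4 sp3 carbons.

4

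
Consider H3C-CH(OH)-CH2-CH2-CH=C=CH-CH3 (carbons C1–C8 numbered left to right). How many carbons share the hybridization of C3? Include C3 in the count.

5

C3 is sp3 (only σ bonds).
C1: sp3 ✓
C2: sp3 ✓
C3: sp3 ✓
C4: sp3 ✓
C5: sp2
C6: sp
C7: sp2
C8: sp3 ✓
5 carbons are sp3.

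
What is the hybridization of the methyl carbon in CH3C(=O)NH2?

sp³

The methyl carbon: 4 σ bonds; 4 regions of electron density → sp3.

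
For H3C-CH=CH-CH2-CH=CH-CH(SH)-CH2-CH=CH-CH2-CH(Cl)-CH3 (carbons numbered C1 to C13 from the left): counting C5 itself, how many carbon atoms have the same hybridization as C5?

6

C5 is sp2 (one π bond).
C1: sp3
C2: sp2 ✓
C3: sp2 ✓
C4: sp3
C5: sp2 ✓
C6: sp2 ✓
C7: sp3
C8: sp3
C9: sp2 ✓
C10: sp2 ✓
C11: sp3
C12: sp3
C13: sp3
6 carbons are sp2.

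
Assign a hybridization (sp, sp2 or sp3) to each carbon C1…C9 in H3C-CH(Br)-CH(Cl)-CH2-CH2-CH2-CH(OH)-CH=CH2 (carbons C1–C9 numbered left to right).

C1 sp3, C2 sp3, C3 sp3, C4 sp3, C5 sp3, C6 sp3, C7 sp3, C8 sp2, C9 sp2

C1 has 4 σ bonds: steric number 4 → sp3.
C2: 4 σ bonds; 4 regions of electron density → sp3.
C3 is sp3: 4 σ bonds, 4 electron-density regions.
C4 carries 4 σ bonds, giving a steric number of 4, so it is sp3.
C5 has 4 σ bonds: steric number 4 → sp3.
C6: 4 σ bonds; 4 regions of electron density → sp3.
C7 is sp3: 4 σ bonds, 4 electron-density regions.
C8 has 3 σ bonds, plus one π bond: steric number 3 → sp2.
C9 carries 3 σ bonds, plus one π bond, giving a steric number of 3, so it is sp2.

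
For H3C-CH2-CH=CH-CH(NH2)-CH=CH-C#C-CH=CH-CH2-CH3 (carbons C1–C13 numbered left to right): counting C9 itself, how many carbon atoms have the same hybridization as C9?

C9 is sp (two π bonds).
C1: sp3
C2: sp3
C3: sp2
C4: sp2
C5: sp3
C6: sp2
C7: sp2
C8: sp ✓
C9: sp ✓
C10: sp2
C11: sp2
C12: sp3
C13: sp3
2 carbons are sp.

2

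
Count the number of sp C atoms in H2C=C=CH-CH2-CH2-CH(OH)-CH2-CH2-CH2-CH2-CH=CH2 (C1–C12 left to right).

1

C1: sp2
C2: sp ✓
C3: sp2
C4: sp3
C5: sp3
C6: sp3
C7: sp3
C8: sp3
C9: sp3
C10: sp3
C11: sp2
C12: sp2
C2 → 1 sp carbon.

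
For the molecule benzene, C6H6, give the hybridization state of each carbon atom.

sp^2

Every ring carbon has three σ bonds and contributes one p electron to the aromatic π system.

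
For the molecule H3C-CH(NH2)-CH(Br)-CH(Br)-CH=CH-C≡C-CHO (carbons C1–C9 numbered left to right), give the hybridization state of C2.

C2 has 4 σ bonds: steric number 4 → sp3.

sp3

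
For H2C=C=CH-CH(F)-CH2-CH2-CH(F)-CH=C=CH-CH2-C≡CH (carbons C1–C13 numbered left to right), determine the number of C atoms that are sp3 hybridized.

C1: sp2
C2: sp
C3: sp2
C4: sp3 ✓
C5: sp3 ✓
C6: sp3 ✓
C7: sp3 ✓
C8: sp2
C9: sp
C10: sp2
C11: sp3 ✓
C12: sp
C13: sp
C4, C5, C6, C7, C11 → 5 sp3 carbons.

5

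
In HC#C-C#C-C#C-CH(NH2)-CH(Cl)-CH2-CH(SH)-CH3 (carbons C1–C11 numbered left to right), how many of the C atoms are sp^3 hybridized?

5

C1: sp
C2: sp
C3: sp
C4: sp
C5: sp
C6: sp
C7: sp3 ✓
C8: sp3 ✓
C9: sp3 ✓
C10: sp3 ✓
C11: sp3 ✓
C7, C8, C9, C10, C11 → 5 sp3 carbons.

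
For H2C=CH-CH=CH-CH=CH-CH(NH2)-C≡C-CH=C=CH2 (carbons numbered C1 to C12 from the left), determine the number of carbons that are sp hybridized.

C1: sp2
C2: sp2
C3: sp2
C4: sp2
C5: sp2
C6: sp2
C7: sp3
C8: sp ✓
C9: sp ✓
C10: sp2
C11: sp ✓
C12: sp2
C8, C9, C11 → 3 sp carbons.

3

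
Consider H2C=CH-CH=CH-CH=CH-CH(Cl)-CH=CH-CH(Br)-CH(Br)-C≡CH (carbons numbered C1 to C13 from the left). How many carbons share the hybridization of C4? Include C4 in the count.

C4 is sp2 (one π bond).
C1: sp2 ✓
C2: sp2 ✓
C3: sp2 ✓
C4: sp2 ✓
C5: sp2 ✓
C6: sp2 ✓
C7: sp3
C8: sp2 ✓
C9: sp2 ✓
C10: sp3
C11: sp3
C12: sp
C13: sp
8 carbons are sp2.

8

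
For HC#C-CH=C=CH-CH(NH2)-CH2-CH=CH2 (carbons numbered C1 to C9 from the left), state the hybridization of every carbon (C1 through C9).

C1 sp, C2 sp, C3 sp2, C4 sp, C5 sp2, C6 sp3, C7 sp3, C8 sp2, C9 sp2

C1 is sp: 2 σ bonds, plus two π bonds, 2 electron-density regions.
C2 is sp: 2 σ bonds, plus two π bonds, 2 electron-density regions.
C3 is sp2: 3 σ bonds, plus one π bond, 3 electron-density regions.
C4 is sp: 2 σ bonds, plus two π bonds, 2 electron-density regions.
C5 carries 3 σ bonds, plus one π bond, giving a steric number of 3, so it is sp2.
C6 carries 4 σ bonds, giving a steric number of 4, so it is sp3.
C7 is sp3: 4 σ bonds, 4 electron-density regions.
C8 is sp2: 3 σ bonds, plus one π bond, 3 electron-density regions.
C9 is sp2: 3 σ bonds, plus one π bond, 3 electron-density regions.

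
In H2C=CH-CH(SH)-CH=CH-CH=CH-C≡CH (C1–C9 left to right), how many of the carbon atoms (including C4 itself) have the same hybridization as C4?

6

C4 is sp2 (one π bond).
C1: sp2 ✓
C2: sp2 ✓
C3: sp3
C4: sp2 ✓
C5: sp2 ✓
C6: sp2 ✓
C7: sp2 ✓
C8: sp
C9: sp
6 carbons are sp2.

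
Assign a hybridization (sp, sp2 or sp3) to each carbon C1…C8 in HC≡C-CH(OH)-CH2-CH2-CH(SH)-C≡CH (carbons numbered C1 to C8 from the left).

C1 carries 2 σ bonds, plus two π bonds, giving a steric number of 2, so it is sp.
C2: 2 σ bonds, plus two π bonds — 2 electron domains, sp.
C3 carries 4 σ bonds, giving a steric number of 4, so it is sp3.
C4 carries 4 σ bonds, giving a steric number of 4, so it is sp3.
C5: 4 σ bonds; 4 regions of electron density → sp3.
C6: 4 σ bonds; 4 regions of electron density → sp3.
C7 (2 σ bonds, plus two π bonds) has steric number 2: sp.
C8 has 2 σ bonds, plus two π bonds: steric number 2 → sp.

C1 sp, C2 sp, C3 sp3, C4 sp3, C5 sp3, C6 sp3, C7 sp, C8 sp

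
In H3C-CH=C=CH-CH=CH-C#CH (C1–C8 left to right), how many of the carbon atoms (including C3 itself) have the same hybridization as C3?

3

C3 is sp (two π bonds).
C1: sp3
C2: sp2
C3: sp ✓
C4: sp2
C5: sp2
C6: sp2
C7: sp ✓
C8: sp ✓
3 carbons are sp.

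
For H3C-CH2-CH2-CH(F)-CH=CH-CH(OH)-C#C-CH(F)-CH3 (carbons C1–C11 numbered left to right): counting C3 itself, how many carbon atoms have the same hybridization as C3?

7

C3 is sp3 (only σ bonds).
C1: sp3 ✓
C2: sp3 ✓
C3: sp3 ✓
C4: sp3 ✓
C5: sp2
C6: sp2
C7: sp3 ✓
C8: sp
C9: sp
C10: sp3 ✓
C11: sp3 ✓
7 carbons are sp3.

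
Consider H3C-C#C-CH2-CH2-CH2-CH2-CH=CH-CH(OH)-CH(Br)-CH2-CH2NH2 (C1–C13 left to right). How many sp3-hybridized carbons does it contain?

C1: sp3 ✓
C2: sp
C3: sp
C4: sp3 ✓
C5: sp3 ✓
C6: sp3 ✓
C7: sp3 ✓
C8: sp2
C9: sp2
C10: sp3 ✓
C11: sp3 ✓
C12: sp3 ✓
C13: sp3 ✓
C1, C4, C5, C6, C7, C10, C11, C12, C13 → 9 sp3 carbons.

9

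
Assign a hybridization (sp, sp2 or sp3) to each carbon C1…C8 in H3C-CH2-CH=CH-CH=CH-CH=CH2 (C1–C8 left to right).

C1 has 4 σ bonds: steric number 4 → sp3.
C2 (4 σ bonds) has steric number 4: sp3.
C3 (3 σ bonds, plus one π bond) has steric number 3: sp2.
C4: 3 σ bonds, plus one π bond; 3 regions of electron density → sp2.
C5 is sp2: 3 σ bonds, plus one π bond, 3 electron-density regions.
C6: 3 σ bonds, plus one π bond — 3 electron domains, sp2.
C7 — 3 σ bonds, plus one π bond. Steric number 3, so sp2.
C8 is sp2: 3 σ bonds, plus one π bond, 3 electron-density regions.

C1 sp3, C2 sp3, C3 sp2, C4 sp2, C5 sp2, C6 sp2, C7 sp2, C8 sp2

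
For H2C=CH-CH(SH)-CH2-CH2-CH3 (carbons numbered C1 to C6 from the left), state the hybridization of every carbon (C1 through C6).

C1: 3 σ bonds, plus one π bond; 3 regions of electron density → sp2.
C2 (3 σ bonds, plus one π bond) has steric number 3: sp2.
C3: 4 σ bonds — 4 electron domains, sp3.
C4 has 4 σ bonds: steric number 4 → sp3.
C5: 4 σ bonds; 4 regions of electron density → sp3.
C6: 4 σ bonds; 4 regions of electron density → sp3.

C1 sp2, C2 sp2, C3 sp3, C4 sp3, C5 sp3, C6 sp3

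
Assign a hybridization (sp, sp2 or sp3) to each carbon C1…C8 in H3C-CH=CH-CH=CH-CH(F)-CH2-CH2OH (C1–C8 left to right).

C1: 4 σ bonds; 4 regions of electron density → sp3.
C2 has 3 σ bonds, plus one π bond: steric number 3 → sp2.
C3 — 3 σ bonds, plus one π bond. Steric number 3, so sp2.
C4 — 3 σ bonds, plus one π bond. Steric number 3, so sp2.
C5 — 3 σ bonds, plus one π bond. Steric number 3, so sp2.
C6 carries 4 σ bonds, giving a steric number of 4, so it is sp3.
C7 carries 4 σ bonds, giving a steric number of 4, so it is sp3.
C8: 4 σ bonds — 4 electron domains, sp3.

C1 sp3, C2 sp2, C3 sp2, C4 sp2, C5 sp2, C6 sp3, C7 sp3, C8 sp3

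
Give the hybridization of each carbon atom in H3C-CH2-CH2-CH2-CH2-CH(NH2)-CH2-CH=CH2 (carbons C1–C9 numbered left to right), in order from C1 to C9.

C1 (4 σ bonds) has steric number 4: sp3.
C2 — 4 σ bonds. Steric number 4, so sp3.
C3 — 4 σ bonds. Steric number 4, so sp3.
C4: 4 σ bonds; 4 regions of electron density → sp3.
C5 (4 σ bonds) has steric number 4: sp3.
C6 has 4 σ bonds: steric number 4 → sp3.
C7 (4 σ bonds) has steric number 4: sp3.
C8 is sp2: 3 σ bonds, plus one π bond, 3 electron-density regions.
C9: 3 σ bonds, plus one π bond — 3 electron domains, sp2.

C1 sp3, C2 sp3, C3 sp3, C4 sp3, C5 sp3, C6 sp3, C7 sp3, C8 sp2, C9 sp2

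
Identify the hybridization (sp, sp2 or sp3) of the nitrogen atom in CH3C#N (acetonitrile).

sp

N has one σ bond and one lone pair: steric number 2 → sp.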